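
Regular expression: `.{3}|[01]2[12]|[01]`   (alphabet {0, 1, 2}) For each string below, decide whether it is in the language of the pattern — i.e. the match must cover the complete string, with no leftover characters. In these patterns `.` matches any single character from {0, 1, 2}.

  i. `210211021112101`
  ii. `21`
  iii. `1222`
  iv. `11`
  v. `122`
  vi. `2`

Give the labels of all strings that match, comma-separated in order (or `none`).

i → no match
ii → no match
iii → no match
iv → no match
v → match
vi → no match

v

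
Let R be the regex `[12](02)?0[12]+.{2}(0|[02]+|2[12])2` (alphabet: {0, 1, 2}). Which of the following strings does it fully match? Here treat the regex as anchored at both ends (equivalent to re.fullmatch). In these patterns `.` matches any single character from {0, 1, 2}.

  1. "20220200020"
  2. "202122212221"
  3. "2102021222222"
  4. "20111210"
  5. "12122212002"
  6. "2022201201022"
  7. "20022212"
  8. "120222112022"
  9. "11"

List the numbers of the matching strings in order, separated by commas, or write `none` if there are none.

1 → no match — must end with "2"
2 → no match — must end with "2"
3 → no match
4 → no match — must end with "2"
5 → no match
6 → no match
7 → no match
8 → no match
9 → no match — must end with "2"

none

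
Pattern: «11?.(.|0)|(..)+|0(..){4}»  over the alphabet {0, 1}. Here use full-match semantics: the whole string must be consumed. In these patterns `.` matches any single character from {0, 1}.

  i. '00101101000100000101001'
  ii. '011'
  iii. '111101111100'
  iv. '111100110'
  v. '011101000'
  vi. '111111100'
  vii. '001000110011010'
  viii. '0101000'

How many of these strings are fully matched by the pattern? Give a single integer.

2

i → no match
ii → no match
iii → match
iv → no match
v → match
vi → no match
vii → no match
viii → no match
Total matched: 2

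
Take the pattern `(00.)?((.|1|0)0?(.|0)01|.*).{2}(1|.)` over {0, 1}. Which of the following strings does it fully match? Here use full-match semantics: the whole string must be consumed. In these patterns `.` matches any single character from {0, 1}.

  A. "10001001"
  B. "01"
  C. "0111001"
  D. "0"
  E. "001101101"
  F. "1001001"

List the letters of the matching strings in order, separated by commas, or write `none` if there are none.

A, C, E, F

A → match
B → no match
C → match
D → no match
E → match
F → match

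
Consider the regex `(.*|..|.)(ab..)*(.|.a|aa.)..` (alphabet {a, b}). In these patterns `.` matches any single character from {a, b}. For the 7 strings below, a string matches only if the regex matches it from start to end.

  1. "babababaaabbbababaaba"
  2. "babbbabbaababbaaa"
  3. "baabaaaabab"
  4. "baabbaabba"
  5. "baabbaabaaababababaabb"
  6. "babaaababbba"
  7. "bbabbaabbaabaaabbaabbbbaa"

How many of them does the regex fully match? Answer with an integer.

1 → match
2 → match
3 → match
4 → match
5 → match
6 → match
7 → match
Total matched: 7

7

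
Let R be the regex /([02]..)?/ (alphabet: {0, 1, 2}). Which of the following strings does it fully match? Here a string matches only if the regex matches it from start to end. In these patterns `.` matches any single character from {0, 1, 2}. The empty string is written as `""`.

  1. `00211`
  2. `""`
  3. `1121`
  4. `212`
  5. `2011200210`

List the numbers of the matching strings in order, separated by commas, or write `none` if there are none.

1. `00211` → no match
2. `""` → match
3. `1121` → no match
4. `212` → match
5. `2011200210` → no match

2, 4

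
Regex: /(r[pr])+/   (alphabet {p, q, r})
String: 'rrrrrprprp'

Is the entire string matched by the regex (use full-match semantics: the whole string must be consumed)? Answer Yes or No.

Yes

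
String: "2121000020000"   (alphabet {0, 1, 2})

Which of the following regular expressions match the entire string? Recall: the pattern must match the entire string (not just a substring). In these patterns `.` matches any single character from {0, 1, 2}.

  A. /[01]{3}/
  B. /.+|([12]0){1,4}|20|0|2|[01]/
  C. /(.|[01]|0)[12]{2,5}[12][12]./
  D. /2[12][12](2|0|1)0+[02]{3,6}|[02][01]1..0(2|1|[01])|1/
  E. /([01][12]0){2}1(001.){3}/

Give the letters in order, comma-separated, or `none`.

A → no match
B → match
C → no match
D → match
E → no match

B, D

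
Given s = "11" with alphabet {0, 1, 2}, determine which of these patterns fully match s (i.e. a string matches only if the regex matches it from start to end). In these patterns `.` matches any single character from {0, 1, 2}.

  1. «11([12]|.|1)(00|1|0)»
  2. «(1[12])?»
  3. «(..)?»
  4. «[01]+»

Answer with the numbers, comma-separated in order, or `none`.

2, 3, 4

1 → no match
2 → match
3 → match
4 → match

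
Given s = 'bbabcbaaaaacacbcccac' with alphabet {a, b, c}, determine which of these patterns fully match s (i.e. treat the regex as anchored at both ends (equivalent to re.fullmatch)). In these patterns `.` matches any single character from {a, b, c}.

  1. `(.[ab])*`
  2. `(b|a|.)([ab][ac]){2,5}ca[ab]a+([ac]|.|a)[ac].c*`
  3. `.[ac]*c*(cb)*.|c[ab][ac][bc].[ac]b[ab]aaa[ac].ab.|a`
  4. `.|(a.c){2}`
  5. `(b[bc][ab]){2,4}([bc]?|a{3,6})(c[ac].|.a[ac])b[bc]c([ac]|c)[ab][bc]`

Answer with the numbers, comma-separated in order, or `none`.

5

1 → no match
2 → no match
3 → no match
4 → no match
5 → match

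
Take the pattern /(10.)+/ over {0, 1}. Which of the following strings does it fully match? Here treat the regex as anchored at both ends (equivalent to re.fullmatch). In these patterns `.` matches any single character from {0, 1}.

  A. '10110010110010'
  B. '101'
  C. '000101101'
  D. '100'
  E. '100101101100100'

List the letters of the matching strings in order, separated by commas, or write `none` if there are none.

A → no match
B → match
C → no match — must start with '10'
D → match
E → match

B, D, E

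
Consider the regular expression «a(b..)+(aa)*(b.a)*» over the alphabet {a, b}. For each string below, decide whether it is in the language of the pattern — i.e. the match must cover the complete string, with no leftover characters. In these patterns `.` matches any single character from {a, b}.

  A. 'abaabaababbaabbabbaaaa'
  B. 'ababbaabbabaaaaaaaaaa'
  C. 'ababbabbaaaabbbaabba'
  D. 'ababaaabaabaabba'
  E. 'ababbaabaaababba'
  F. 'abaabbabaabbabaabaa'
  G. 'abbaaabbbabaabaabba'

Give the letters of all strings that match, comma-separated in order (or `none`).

A → no match
B → match
C → no match
D → no match
E → no match
F → match
G → no match

B, F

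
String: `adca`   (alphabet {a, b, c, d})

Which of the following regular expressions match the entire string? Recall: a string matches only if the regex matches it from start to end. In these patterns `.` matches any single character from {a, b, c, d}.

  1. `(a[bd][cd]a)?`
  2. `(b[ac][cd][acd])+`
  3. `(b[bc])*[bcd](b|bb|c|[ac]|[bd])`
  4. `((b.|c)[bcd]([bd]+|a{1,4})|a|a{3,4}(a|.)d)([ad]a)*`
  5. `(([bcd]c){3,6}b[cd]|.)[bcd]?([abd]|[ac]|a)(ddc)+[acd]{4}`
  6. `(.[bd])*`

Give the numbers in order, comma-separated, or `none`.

1

1 → match
2 → no match — must start with `b`
3 → no match
4 → no match
5 → no match
6 → no match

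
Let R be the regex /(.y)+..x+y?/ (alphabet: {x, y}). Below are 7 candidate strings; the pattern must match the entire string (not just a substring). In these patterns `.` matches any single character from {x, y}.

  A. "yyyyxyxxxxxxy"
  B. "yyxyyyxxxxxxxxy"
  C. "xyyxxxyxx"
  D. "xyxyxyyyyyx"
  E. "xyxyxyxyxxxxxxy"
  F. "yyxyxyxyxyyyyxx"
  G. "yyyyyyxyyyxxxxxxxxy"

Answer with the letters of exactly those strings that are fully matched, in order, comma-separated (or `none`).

A → match
B → match
C. "xyyxxxyxx" → no match
D. "xyxyxyyyyyx" → match
E → match
F → match
G → match

A, B, D, E, F, G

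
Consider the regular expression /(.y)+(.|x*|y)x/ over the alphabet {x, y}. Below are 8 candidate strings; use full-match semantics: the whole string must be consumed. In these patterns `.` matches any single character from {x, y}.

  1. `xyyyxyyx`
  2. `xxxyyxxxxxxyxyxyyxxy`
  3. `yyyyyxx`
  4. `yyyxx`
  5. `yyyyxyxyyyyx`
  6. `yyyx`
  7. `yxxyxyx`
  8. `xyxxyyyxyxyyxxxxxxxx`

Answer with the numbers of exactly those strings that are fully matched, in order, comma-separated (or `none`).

1 → match
2 → no match — must end with `x`
3 → no match
4 → no match
5 → match
6 → match
7 → no match
8 → no match

1, 5, 6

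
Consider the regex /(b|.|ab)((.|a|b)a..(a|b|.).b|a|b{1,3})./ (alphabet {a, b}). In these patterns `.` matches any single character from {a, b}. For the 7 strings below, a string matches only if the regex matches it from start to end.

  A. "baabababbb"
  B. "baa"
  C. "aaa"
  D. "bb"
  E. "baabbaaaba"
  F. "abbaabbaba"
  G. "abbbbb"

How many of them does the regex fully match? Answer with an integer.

4

A → no match
B → match
C → match
D → no match
E → no match
F → match
G → match
Total matched: 4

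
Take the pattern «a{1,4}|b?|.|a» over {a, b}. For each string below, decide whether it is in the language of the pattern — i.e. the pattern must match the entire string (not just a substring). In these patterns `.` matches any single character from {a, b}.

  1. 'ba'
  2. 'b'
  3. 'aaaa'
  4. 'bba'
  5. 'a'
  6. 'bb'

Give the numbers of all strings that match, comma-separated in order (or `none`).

1 → no match
2 → match
3 → match
4 → no match
5 → match
6 → no match

2, 3, 5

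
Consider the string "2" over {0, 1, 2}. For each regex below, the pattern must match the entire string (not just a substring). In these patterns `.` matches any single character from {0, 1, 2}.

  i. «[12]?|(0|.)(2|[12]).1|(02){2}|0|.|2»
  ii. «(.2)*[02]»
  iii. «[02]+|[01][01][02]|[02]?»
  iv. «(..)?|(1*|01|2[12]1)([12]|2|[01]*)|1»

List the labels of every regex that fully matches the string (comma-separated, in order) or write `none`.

i, ii, iii, iv

i → match
ii → match
iii → match
iv → match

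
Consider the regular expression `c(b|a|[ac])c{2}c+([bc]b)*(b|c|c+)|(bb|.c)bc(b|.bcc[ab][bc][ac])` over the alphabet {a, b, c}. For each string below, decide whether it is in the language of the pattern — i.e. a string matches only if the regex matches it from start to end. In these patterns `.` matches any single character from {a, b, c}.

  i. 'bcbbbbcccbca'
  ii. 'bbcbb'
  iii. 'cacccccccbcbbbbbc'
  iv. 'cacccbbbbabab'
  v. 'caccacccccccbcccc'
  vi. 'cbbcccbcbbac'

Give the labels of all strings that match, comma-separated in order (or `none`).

i. 'bcbbbbcccbca' → no match
ii. 'bbcbb' → no match
iii → match
iv → no match
v → no match
vi. 'cbbcccbcbbac' → no match

iii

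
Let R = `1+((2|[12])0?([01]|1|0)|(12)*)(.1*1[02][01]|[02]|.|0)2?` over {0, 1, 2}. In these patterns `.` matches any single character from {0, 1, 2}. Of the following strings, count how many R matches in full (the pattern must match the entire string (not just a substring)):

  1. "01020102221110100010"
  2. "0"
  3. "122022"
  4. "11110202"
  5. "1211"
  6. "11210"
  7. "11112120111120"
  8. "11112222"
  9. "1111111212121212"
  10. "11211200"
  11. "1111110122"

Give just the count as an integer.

5

1 → no match — must start with "1"
2 → no match — must start with "1"
3 → no match
4 → no match
5 → match
6 → match
7 → match
8 → no match
9 → match
10 → no match
11 → match
Total matched: 5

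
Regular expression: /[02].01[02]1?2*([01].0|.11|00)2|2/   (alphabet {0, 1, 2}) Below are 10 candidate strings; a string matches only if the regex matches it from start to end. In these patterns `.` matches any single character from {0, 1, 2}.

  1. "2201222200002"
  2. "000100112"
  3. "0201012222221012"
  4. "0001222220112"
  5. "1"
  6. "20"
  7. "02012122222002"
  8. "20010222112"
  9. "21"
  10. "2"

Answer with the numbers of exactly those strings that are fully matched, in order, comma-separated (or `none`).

2, 4, 7, 8, 10

1 → no match
2 → match
3 → no match
4 → match
5 → no match — must end with "2"
6 → no match — must end with "2"
7 → match
8 → match
9 → no match — must end with "2"
10 → match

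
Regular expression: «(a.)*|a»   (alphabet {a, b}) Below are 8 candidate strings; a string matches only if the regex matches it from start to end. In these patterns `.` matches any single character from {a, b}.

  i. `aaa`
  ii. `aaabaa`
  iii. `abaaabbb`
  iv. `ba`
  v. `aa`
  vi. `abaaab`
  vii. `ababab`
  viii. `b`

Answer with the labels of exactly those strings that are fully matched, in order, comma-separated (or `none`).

ii, v, vi, vii

i → no match
ii → match
iii → no match
iv → no match
v → match
vi → match
vii → match
viii → no match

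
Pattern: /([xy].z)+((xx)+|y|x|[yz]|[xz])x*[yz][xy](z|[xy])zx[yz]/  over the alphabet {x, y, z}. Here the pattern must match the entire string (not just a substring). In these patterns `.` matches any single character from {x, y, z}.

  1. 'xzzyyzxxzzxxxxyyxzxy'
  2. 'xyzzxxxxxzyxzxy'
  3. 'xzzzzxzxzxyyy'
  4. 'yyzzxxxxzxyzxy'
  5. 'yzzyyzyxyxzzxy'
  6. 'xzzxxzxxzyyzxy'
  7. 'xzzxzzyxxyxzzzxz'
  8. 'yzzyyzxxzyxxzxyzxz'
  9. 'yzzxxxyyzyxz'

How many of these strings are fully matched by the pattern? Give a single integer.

1 → match
2 → match
3 → no match
4 → match
5 → match
6 → match
7 → no match
8 → match
9 → no match
Total matched: 6

6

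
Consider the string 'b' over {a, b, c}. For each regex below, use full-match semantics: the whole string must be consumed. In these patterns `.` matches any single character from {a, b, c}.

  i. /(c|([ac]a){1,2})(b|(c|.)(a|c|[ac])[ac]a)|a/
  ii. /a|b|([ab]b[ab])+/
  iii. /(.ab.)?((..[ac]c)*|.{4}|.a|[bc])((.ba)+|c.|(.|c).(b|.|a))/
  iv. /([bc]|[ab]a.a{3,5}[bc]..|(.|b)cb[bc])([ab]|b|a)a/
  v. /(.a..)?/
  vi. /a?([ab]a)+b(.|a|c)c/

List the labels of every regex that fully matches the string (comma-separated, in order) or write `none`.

i → no match
ii → match
iii → no match
iv → no match — must end with 'a'
v → no match
vi → no match — must end with 'c'

ii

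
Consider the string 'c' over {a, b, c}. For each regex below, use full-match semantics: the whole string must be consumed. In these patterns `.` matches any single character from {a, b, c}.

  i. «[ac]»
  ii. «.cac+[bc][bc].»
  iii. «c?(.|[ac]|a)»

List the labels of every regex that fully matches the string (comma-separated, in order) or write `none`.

i → match
ii → no match
iii → match

i, iii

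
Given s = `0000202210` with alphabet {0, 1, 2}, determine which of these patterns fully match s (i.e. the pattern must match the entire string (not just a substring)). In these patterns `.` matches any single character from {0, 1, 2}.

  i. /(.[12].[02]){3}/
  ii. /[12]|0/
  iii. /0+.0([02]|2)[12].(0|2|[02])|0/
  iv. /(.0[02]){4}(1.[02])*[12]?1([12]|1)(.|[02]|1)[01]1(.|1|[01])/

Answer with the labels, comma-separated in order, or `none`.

i → no match
ii → no match
iii → match
iv → no match

iii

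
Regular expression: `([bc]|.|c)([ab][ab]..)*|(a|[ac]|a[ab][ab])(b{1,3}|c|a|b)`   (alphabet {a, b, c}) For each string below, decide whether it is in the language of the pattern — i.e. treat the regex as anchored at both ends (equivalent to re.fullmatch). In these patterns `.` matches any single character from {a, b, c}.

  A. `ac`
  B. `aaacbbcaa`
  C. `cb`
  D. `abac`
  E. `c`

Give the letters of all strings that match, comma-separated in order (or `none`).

A, C, D, E

A → match
B → no match
C → match
D → match
E → match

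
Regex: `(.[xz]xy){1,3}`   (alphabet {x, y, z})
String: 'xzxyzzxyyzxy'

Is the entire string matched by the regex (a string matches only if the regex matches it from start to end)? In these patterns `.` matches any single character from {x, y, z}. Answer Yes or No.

Yes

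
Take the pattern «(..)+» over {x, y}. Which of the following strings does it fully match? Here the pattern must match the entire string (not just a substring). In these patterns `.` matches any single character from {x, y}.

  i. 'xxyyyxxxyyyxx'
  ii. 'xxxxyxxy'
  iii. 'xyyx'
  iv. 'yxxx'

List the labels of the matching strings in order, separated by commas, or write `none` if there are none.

i → no match
ii → match
iii → match
iv → match

ii, iii, iv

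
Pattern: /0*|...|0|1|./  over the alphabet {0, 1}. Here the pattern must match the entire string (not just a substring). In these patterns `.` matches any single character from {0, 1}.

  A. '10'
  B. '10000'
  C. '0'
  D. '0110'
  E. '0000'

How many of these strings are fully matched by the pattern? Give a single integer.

2

A → no match
B → no match
C → match
D → no match
E → match
Total matched: 2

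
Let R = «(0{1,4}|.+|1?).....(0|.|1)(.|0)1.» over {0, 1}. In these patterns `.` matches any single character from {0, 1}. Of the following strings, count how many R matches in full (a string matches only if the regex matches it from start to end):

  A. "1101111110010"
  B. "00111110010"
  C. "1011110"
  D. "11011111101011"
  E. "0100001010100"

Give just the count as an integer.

A → match
B. "00111110010" → match
C. "1011110" → no match
D → match
E → no match
Total matched: 3

3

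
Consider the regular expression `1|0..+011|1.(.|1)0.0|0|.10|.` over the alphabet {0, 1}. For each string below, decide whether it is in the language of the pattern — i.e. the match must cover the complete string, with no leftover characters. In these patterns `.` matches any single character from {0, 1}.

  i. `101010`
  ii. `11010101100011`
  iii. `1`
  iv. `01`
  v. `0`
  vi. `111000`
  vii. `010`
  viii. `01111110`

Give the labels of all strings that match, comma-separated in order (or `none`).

i → match
ii → no match
iii → match
iv → no match
v → match
vi → match
vii → match
viii → no match

i, iii, v, vi, vii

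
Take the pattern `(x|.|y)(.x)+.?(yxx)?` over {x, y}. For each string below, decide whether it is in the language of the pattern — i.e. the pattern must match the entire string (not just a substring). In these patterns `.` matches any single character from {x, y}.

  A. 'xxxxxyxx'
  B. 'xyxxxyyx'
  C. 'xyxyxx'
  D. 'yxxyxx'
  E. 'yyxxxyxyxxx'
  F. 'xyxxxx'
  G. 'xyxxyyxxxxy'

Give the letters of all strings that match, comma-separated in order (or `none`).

A, C, D, E, F

A → match
B → no match
C → match
D → match
E → match
F → match
G → no match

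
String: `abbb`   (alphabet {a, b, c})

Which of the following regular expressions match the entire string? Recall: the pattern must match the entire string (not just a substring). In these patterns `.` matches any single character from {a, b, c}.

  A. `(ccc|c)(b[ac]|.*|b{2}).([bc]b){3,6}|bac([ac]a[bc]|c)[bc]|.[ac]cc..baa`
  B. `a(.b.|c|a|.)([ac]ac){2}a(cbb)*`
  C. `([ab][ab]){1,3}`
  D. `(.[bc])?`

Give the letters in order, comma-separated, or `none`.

C

A → no match
B → no match
C → match
D → no match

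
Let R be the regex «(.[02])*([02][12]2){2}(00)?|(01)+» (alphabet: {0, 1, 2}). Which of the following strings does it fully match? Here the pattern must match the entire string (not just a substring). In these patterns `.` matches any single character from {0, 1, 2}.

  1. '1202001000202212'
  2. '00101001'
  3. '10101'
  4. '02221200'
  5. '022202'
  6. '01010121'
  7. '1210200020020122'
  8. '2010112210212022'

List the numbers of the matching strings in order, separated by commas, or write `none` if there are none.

4

1 → no match
2. '00101001' → no match
3. '10101' → no match
4. '02221200' → match
5. '022202' → no match
6. '01010121' → no match
7 → no match
8 → no match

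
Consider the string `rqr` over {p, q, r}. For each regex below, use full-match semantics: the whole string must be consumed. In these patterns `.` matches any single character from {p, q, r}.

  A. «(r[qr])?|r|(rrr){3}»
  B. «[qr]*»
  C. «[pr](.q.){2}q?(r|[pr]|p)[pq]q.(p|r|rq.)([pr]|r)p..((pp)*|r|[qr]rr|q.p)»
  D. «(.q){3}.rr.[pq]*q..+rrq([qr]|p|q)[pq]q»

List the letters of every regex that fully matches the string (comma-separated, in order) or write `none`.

B

A → no match
B → match
C → no match
D → no match — must end with `q`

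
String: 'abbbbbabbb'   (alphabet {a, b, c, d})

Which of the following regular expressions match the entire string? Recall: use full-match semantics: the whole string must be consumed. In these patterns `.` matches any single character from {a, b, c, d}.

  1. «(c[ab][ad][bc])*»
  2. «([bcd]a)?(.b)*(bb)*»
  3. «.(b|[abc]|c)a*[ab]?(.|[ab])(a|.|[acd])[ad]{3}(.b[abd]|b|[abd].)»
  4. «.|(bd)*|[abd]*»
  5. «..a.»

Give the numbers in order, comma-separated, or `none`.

1 → no match
2 → match
3 → no match
4 → match
5 → no match

2, 4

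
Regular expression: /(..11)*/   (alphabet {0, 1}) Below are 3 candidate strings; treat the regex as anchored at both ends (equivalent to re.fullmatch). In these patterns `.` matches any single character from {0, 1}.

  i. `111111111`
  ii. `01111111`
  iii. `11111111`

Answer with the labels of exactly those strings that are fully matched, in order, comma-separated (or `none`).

ii, iii

i → no match
ii → match
iii → match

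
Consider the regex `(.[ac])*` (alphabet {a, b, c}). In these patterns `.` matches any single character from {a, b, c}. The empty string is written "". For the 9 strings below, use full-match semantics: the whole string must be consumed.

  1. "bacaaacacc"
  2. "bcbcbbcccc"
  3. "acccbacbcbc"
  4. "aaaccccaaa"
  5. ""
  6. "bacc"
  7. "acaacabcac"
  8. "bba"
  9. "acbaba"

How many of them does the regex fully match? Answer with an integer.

1 → match
2 → no match
3 → no match
4 → match
5 → match
6 → match
7 → match
8 → no match
9 → match
Total matched: 6

6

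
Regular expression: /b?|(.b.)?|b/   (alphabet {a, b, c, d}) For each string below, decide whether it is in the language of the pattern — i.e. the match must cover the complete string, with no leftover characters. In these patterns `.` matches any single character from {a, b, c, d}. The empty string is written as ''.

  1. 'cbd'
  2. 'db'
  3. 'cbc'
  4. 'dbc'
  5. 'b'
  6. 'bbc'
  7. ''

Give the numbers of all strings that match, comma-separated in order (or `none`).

1 → match
2 → no match
3 → match
4 → match
5 → match
6 → match
7 → match

1, 3, 4, 5, 6, 7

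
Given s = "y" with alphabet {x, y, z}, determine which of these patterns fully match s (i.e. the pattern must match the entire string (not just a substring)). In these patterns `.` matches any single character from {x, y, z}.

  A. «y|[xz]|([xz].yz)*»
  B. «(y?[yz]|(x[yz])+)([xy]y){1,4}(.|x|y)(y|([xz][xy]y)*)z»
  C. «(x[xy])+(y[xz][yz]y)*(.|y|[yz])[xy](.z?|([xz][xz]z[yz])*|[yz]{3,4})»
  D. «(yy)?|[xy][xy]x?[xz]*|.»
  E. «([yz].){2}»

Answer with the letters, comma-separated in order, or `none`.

A → match
B → no match — must end with "z"
C → no match — must start with "x"
D → match
E → no match

A, D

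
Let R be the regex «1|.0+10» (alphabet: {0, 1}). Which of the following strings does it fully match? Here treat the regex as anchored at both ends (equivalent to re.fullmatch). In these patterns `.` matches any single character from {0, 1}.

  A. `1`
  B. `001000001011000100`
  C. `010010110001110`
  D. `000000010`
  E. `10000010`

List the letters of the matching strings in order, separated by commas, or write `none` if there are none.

A, D, E

A. `1` → match
B → no match
C → no match
D. `000000010` → match
E. `10000010` → match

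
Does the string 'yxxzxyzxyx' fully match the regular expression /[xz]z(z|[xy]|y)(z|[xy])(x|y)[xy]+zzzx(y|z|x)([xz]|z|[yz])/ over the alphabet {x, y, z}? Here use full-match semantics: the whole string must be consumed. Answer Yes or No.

No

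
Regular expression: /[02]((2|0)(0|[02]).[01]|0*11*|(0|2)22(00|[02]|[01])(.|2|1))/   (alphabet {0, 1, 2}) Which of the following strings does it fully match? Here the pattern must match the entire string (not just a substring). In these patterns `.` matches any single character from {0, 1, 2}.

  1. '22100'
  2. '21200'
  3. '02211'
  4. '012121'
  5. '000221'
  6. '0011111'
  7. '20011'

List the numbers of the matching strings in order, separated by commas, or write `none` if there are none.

1 → no match
2 → no match
3 → match
4 → no match
5 → no match
6 → match
7 → match

3, 6, 7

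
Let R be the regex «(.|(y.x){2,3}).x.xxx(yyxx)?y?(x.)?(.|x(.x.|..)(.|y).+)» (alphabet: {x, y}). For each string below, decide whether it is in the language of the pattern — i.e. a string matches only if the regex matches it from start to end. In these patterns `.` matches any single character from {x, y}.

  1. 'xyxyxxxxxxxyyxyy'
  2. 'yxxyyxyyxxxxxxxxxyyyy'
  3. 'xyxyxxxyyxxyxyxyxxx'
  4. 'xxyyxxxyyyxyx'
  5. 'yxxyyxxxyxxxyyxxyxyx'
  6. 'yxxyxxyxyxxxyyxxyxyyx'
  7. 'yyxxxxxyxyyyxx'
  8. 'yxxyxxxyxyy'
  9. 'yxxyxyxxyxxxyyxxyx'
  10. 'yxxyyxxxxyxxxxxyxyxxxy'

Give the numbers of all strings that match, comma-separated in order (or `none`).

1, 2, 3, 5, 7, 8

1 → match
2 → match
3 → match
4 → no match
5 → match
6 → no match
7 → match
8. 'yxxyxxxyxyy' → match
9 → no match
10 → no match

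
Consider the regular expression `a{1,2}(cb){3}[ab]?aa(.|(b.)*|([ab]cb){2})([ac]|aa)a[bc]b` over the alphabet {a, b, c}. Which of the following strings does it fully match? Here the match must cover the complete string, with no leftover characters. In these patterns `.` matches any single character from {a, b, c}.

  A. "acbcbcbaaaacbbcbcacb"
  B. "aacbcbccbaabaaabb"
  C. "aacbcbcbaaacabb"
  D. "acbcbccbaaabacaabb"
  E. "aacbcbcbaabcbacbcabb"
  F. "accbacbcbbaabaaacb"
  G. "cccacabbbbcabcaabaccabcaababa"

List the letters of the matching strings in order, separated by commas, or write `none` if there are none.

A → match
B → no match
C → match
D → no match
E → match
F → no match
G → no match — must start with "a"

A, C, E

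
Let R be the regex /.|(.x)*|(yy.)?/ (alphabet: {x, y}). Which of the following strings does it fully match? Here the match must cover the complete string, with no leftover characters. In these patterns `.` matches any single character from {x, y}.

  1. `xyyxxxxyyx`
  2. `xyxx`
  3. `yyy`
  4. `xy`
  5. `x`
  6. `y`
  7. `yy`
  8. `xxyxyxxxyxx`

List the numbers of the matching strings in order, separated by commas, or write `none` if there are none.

1. `xyyxxxxyyx` → no match
2. `xyxx` → no match
3. `yyy` → match
4. `xy` → no match
5. `x` → match
6. `y` → match
7. `yy` → no match
8. `xxyxyxxxyxx` → no match

3, 5, 6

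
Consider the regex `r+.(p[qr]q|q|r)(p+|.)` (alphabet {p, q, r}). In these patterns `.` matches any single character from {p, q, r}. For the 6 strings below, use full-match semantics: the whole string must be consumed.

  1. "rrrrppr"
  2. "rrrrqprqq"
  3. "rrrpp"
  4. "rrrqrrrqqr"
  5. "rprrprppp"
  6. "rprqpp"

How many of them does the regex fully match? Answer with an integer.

1 → no match
2 → match
3 → match
4 → no match
5 → no match
6 → no match
Total matched: 2

2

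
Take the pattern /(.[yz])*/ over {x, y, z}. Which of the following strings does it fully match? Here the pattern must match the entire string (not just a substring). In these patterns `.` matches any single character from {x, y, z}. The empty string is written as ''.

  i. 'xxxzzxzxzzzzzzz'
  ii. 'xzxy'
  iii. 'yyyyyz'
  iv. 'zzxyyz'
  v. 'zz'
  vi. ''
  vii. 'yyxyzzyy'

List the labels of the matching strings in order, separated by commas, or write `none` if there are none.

ii, iii, iv, v, vi, vii

i → no match
ii → match
iii → match
iv → match
v → match
vi → match
vii → match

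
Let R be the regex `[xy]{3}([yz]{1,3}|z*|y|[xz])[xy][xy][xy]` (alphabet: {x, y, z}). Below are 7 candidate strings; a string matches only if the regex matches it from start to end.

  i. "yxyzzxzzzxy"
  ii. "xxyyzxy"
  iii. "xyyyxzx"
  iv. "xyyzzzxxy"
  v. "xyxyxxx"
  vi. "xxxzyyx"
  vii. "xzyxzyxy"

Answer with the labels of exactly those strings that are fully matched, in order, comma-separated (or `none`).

i → no match
ii → no match
iii → no match
iv → match
v → match
vi → match
vii → no match

iv, v, vi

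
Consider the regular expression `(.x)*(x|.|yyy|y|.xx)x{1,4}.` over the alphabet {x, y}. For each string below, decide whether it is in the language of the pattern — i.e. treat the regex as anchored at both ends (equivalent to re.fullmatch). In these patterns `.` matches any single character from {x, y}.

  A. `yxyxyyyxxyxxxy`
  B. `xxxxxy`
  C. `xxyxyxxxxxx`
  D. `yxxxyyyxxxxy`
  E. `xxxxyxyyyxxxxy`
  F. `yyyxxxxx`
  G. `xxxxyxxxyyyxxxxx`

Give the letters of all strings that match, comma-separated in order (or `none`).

B, C, D, E, F, G

A → no match
B. `xxxxxy` → match
C. `xxyxyxxxxxx` → match
D. `yxxxyyyxxxxy` → match
E → match
F. `yyyxxxxx` → match
G → match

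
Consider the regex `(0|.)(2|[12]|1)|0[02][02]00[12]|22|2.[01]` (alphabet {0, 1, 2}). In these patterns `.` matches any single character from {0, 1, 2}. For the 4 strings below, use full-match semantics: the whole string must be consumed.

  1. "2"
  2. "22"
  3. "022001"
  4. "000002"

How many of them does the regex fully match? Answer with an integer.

3

1. "2" → no match
2. "22" → match
3. "022001" → match
4. "000002" → match
Total matched: 3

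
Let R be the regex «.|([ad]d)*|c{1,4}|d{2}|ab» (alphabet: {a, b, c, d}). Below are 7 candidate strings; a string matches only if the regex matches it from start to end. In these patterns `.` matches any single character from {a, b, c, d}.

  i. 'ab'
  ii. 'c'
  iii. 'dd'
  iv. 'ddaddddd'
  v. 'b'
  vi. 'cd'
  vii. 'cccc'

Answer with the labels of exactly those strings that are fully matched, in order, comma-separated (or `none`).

i, ii, iii, iv, v, vii

i → match
ii → match
iii → match
iv → match
v → match
vi → no match
vii → match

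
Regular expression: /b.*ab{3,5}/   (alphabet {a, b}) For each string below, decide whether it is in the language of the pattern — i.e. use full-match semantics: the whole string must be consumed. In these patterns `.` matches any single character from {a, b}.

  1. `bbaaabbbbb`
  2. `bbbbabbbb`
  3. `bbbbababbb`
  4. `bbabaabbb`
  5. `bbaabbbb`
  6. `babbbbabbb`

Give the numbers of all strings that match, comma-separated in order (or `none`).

1, 2, 3, 4, 5, 6

1. `bbaaabbbbb` → match
2. `bbbbabbbb` → match
3. `bbbbababbb` → match
4. `bbabaabbb` → match
5. `bbaabbbb` → match
6. `babbbbabbb` → match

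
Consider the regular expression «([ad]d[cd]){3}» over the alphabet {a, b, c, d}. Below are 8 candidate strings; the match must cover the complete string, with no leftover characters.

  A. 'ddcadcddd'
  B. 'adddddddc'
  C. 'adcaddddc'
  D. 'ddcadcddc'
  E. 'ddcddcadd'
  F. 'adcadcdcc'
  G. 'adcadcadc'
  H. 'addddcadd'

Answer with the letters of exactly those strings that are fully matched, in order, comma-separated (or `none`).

A → match
B → match
C → match
D → match
E → match
F → no match
G → match
H → match

A, B, C, D, E, G, H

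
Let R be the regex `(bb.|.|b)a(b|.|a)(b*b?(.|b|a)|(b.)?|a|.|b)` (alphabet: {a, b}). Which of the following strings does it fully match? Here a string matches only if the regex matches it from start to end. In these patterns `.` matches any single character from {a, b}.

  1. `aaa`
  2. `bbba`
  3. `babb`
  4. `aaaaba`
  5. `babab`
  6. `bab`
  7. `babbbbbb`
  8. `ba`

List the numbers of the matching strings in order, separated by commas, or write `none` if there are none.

1 → match
2 → no match
3 → match
4 → no match
5 → no match
6 → match
7 → match
8 → no match

1, 3, 6, 7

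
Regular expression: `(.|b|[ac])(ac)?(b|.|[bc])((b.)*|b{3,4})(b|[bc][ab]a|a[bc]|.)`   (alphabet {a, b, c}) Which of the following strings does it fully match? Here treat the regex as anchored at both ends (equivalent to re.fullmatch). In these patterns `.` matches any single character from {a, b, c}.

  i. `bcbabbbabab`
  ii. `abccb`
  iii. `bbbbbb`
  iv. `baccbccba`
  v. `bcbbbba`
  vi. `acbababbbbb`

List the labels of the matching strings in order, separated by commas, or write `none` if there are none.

i → match
ii → no match
iii → match
iv → match
v → match
vi → match

i, iii, iv, v, vi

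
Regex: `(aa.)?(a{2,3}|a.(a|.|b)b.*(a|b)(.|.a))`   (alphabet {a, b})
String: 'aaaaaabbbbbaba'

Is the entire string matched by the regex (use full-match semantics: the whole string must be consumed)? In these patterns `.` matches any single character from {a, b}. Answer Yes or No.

Yes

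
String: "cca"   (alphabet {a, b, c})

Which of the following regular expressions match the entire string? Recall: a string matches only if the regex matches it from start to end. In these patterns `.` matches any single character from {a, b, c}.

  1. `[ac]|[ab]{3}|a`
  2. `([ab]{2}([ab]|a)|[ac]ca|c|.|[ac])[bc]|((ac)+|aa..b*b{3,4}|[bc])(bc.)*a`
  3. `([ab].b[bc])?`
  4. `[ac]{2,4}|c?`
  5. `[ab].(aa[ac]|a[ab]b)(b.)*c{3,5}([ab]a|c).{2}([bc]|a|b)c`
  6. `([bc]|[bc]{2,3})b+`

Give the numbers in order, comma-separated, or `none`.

4

1 → no match
2 → no match
3 → no match
4 → match
5 → no match — must end with "c"
6 → no match — must end with "b"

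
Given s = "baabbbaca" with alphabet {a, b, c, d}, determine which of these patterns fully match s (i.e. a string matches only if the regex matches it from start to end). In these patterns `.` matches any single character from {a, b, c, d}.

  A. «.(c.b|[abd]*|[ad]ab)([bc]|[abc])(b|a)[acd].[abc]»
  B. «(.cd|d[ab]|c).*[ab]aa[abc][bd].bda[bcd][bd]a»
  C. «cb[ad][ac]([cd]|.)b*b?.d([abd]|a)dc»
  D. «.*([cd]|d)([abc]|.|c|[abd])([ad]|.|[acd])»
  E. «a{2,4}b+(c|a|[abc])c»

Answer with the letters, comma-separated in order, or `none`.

A → match
B → no match
C → no match — must start with "cb"
D → no match
E → no match — must start with "a"

A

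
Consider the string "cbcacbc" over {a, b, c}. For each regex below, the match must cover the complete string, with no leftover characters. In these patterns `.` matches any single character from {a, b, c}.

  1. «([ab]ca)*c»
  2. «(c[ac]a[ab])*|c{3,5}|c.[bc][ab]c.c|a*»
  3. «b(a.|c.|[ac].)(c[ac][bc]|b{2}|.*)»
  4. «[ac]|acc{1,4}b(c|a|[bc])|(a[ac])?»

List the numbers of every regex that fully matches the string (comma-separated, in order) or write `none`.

1 → no match
2 → match
3 → no match — must start with "b"
4 → no match

2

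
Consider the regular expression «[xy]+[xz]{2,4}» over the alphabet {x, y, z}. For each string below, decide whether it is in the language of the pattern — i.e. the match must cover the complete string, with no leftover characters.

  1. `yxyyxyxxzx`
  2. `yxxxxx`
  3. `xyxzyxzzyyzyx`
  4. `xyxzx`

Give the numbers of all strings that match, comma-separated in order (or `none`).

1 → match
2 → match
3 → no match
4 → match

1, 2, 4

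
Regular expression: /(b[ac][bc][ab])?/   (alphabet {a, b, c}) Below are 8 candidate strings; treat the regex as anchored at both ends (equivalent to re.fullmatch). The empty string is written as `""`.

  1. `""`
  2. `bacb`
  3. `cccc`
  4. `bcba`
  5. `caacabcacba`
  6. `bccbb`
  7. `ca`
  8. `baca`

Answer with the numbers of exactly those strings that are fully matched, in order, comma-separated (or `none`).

1, 2, 4, 8

1. `""` → match
2. `bacb` → match
3. `cccc` → no match
4. `bcba` → match
5. `caacabcacba` → no match
6. `bccbb` → no match
7. `ca` → no match
8. `baca` → match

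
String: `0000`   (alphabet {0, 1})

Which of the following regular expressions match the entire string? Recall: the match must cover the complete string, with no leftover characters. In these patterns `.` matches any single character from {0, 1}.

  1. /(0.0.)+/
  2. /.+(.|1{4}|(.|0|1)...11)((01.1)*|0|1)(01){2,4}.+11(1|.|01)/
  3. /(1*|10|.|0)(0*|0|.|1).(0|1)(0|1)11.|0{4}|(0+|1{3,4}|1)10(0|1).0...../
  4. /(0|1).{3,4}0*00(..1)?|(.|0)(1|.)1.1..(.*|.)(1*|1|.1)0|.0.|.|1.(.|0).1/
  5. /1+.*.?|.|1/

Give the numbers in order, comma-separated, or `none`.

1 → match
2 → no match
3 → match
4 → no match
5 → no match

1, 3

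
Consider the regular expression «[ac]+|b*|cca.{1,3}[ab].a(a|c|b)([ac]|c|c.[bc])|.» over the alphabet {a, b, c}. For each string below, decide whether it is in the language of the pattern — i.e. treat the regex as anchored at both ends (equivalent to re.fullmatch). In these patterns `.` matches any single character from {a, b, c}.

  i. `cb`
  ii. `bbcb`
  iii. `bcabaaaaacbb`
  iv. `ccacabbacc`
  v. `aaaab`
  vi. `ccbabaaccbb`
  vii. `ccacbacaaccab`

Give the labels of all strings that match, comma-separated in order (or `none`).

i. `cb` → no match
ii. `bbcb` → no match
iii. `bcabaaaaacbb` → no match
iv. `ccacabbacc` → match
v. `aaaab` → no match
vi. `ccbabaaccbb` → no match
vii → no match

iv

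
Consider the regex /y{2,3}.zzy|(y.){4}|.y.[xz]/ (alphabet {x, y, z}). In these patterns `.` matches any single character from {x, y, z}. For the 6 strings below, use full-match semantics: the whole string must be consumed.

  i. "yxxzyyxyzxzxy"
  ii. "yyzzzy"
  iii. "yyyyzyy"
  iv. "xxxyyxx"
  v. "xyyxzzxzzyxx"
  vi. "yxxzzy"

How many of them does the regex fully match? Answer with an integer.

1

i → no match
ii → match
iii → no match
iv → no match
v → no match
vi → no match
Total matched: 1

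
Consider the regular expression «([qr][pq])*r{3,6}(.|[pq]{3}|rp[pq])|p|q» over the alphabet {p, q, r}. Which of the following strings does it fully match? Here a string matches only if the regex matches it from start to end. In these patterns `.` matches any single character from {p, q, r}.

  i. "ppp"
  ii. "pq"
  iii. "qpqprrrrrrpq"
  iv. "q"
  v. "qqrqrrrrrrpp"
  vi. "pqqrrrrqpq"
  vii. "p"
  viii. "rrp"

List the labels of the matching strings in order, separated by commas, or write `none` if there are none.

i → no match
ii → no match
iii → match
iv → match
v → match
vi → no match
vii → match
viii → no match

iii, iv, v, vii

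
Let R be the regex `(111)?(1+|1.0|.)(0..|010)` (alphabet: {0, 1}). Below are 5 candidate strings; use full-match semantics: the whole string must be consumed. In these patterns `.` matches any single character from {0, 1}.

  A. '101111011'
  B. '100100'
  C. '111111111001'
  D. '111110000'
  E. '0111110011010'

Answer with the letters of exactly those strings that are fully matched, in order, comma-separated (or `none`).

C, D

A → no match
B → no match
C → match
D → match
E → no match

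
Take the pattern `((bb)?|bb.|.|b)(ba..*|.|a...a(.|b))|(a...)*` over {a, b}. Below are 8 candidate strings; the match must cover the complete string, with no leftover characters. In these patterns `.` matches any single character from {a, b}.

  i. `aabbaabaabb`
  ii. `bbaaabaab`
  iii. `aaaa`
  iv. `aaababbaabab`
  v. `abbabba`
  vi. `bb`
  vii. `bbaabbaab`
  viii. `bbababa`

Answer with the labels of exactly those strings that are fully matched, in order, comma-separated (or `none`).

ii, iii, iv, vi, vii, viii

i → no match
ii → match
iii → match
iv → match
v → no match
vi → match
vii → match
viii → match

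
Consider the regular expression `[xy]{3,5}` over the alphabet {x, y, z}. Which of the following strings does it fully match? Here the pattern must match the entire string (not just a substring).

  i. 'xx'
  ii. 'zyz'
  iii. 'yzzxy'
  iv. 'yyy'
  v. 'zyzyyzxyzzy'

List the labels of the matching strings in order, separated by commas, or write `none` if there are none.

iv

i → no match
ii → no match
iii → no match
iv → match
v → no match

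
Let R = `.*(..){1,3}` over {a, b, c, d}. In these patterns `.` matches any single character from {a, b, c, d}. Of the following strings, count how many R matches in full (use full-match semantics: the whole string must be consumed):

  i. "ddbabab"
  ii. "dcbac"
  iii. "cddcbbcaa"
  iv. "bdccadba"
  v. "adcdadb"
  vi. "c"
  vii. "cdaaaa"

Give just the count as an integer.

6

i → match
ii → match
iii → match
iv → match
v → match
vi → no match
vii → match
Total matched: 6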